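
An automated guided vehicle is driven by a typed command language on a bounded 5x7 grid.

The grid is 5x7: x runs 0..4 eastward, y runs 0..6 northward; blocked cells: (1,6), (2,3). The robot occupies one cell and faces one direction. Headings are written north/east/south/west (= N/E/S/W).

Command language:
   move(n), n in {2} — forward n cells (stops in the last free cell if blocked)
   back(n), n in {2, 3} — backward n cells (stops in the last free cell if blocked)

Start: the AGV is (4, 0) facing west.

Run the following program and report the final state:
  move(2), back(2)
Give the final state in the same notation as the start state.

start: (4, 0) facing west
step 1 (move(2)): (2, 0) facing west
step 2 (back(2)): (4, 0) facing west

(4, 0) facing west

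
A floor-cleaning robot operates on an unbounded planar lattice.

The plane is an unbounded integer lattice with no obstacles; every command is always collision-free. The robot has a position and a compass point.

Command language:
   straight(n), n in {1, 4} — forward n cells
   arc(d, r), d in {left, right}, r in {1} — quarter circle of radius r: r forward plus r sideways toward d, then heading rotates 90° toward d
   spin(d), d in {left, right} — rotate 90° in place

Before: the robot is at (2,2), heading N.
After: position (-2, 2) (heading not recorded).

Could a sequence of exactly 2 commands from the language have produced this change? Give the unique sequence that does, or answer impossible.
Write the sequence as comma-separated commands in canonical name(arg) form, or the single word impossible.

spin(left), straight(4)

key: running straight(4) before spin(left) would end elsewhere — order is forced
start: at (2,2), heading N
step 1 (spin(left)): at (2,2), heading W
step 2 (straight(4)): at (-2,2), heading W
uniquely the one of 36 2-step routes that fits.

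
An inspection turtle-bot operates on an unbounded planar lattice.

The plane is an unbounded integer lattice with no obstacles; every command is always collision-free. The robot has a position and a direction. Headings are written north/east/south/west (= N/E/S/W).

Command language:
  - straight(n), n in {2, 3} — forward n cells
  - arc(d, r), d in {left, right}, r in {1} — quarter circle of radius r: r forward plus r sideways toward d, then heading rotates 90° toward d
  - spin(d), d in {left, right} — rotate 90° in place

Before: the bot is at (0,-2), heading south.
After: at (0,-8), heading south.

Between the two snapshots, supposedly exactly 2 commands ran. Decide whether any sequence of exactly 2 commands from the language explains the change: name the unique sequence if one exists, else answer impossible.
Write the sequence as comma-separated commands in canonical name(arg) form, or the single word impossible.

straight(3), straight(3)

key: still facing S at the end — nothing in the sequence rotates
start: at (0,-2), heading south
[1] after straight(3): at (0,-5), heading south
[2] after straight(3): at (0,-8), heading south
uniquely the one of 36 2-step routes that fits.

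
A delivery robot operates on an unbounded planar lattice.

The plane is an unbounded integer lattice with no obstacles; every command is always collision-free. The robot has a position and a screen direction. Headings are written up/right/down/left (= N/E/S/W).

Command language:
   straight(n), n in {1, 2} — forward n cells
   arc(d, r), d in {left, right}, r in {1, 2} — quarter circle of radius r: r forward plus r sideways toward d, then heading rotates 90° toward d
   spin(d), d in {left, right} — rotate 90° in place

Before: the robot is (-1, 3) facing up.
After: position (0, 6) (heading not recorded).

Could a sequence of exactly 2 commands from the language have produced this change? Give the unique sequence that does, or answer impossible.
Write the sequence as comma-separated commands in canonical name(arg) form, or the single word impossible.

straight(2), arc(right, 1)

key: order matters: swapping straight(2) and arc(right, 1) lands elsewhere
start: (-1, 3) facing up
1. straight(2) → (-1, 5) facing up
2. arc(right, 1) → (0, 6) facing right
no other 2-command option fits: unique.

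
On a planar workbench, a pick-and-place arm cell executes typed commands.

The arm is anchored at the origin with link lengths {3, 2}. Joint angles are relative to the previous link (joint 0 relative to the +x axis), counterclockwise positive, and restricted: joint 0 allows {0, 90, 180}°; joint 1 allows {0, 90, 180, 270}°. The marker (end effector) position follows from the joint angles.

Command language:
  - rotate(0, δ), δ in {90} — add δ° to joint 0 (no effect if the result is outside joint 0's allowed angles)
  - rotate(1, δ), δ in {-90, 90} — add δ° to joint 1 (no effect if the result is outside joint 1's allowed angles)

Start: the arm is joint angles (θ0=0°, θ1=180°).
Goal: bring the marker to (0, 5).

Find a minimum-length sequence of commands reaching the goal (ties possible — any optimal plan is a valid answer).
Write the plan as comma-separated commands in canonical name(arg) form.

start: joint angles (θ0=0°, θ1=180°)
step 1 (rotate(0, 90)): joint angles (θ0=90°, θ1=180°)
step 2 (rotate(1, 90)): joint angles (θ0=90°, θ1=270°)
step 3 (rotate(1, 90)): joint angles (θ0=90°, θ1=0°)
nothing shorter than 3 reaches the goal.

rotate(0, 90), rotate(1, 90), rotate(1, 90)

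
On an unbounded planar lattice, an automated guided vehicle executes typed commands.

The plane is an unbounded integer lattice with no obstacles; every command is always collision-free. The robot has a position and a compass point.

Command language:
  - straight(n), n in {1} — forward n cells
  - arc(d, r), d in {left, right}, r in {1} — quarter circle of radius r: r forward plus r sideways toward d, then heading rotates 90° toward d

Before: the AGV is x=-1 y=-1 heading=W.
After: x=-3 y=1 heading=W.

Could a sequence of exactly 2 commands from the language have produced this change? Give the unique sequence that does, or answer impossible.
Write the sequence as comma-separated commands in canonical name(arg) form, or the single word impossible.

key: order matters: swapping arc(right, 1) and arc(left, 1) lands elsewhere
t0: x=-1 y=-1 heading=W
t=1 arc(right, 1) ⇒ x=-2 y=0 heading=N
t=2 arc(left, 1) ⇒ x=-3 y=1 heading=W
no rival 2-sequence matches.

arc(right, 1), arc(left, 1)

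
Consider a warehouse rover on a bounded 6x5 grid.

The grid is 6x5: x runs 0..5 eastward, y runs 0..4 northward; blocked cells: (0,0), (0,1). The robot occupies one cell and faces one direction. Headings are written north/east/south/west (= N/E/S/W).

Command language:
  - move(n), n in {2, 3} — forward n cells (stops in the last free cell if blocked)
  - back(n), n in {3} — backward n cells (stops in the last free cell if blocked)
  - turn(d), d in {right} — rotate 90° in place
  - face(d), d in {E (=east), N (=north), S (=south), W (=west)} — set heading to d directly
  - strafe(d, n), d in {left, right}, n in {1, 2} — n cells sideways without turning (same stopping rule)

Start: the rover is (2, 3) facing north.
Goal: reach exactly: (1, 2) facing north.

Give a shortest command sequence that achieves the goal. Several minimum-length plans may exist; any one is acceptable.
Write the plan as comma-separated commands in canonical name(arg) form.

back(3), move(2), strafe(left, 1)

initial: (2, 3) facing north
step 1 (back(3)): (2, 0) facing north
step 2 (move(2)): (2, 2) facing north
step 3 (strafe(left, 1)): (1, 2) facing north
shorter routes all fall short; 3 is best.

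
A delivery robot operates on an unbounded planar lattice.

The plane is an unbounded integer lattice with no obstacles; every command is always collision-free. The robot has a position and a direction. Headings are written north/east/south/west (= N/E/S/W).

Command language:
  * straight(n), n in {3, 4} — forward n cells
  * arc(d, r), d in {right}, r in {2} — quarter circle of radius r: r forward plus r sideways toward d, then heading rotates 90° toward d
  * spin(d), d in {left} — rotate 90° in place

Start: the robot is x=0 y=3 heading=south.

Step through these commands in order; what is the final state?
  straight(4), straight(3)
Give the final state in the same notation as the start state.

initial: x=0 y=3 heading=south
1. straight(4) → x=0 y=-1 heading=south
2. straight(3) → x=0 y=-4 heading=south

x=0 y=-4 heading=south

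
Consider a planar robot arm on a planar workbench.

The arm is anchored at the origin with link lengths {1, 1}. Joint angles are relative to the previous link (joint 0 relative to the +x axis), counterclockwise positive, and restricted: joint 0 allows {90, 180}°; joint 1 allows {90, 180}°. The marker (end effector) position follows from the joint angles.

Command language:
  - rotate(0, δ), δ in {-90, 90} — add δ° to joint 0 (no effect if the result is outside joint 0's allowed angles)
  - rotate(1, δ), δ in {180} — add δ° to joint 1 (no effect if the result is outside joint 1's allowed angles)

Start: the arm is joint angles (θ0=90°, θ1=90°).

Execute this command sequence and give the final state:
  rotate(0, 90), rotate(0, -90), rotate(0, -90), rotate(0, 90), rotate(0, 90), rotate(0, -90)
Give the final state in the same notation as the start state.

joint angles (θ0=90°, θ1=90°)

begin: joint angles (θ0=90°, θ1=90°)
1. rotate(0, 90) → joint angles (θ0=180°, θ1=90°)
2. rotate(0, -90) → joint angles (θ0=90°, θ1=90°)
3. rotate(0, -90) → joint angles (θ0=90°, θ1=90°)
4. rotate(0, 90) → joint angles (θ0=180°, θ1=90°)
5. rotate(0, 90) → joint angles (θ0=180°, θ1=90°)
6. rotate(0, -90) → joint angles (θ0=90°, θ1=90°)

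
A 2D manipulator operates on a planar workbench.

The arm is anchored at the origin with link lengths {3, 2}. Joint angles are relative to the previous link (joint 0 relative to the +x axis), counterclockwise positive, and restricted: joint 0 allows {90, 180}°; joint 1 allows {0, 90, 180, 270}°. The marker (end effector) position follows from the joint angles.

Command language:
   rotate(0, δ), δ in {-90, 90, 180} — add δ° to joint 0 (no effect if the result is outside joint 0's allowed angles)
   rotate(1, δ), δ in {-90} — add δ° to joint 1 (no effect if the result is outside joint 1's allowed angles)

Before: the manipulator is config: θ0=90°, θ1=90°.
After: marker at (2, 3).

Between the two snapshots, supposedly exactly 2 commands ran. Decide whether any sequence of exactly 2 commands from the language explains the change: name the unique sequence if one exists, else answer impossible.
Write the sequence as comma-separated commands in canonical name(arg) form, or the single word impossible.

from: config: θ0=90°, θ1=90°
1. rotate(1, -90) → config: θ0=90°, θ1=0°
2. rotate(1, -90) → config: θ0=90°, θ1=270°
uniquely the one of 16 2-step routes that fits.

rotate(1, -90), rotate(1, -90)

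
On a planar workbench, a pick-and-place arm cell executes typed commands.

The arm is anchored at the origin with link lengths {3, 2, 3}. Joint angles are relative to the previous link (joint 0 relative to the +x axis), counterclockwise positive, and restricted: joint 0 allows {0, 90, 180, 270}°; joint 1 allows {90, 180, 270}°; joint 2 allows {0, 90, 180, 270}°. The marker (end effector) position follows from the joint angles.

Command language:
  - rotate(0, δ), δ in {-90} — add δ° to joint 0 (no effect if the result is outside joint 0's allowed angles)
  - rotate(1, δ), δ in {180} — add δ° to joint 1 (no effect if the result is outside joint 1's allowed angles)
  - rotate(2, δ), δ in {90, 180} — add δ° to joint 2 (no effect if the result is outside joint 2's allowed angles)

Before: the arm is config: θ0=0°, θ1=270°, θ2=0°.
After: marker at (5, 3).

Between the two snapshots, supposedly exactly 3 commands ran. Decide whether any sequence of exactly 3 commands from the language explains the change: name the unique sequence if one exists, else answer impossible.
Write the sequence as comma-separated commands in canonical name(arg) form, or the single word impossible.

start: config: θ0=0°, θ1=270°, θ2=0°
1. rotate(0, -90) → config: θ0=270°, θ1=270°, θ2=0°
2. rotate(0, -90) → config: θ0=180°, θ1=270°, θ2=0°
3. rotate(0, -90) → config: θ0=90°, θ1=270°, θ2=0°
no rival 3-sequence matches.

rotate(0, -90), rotate(0, -90), rotate(0, -90)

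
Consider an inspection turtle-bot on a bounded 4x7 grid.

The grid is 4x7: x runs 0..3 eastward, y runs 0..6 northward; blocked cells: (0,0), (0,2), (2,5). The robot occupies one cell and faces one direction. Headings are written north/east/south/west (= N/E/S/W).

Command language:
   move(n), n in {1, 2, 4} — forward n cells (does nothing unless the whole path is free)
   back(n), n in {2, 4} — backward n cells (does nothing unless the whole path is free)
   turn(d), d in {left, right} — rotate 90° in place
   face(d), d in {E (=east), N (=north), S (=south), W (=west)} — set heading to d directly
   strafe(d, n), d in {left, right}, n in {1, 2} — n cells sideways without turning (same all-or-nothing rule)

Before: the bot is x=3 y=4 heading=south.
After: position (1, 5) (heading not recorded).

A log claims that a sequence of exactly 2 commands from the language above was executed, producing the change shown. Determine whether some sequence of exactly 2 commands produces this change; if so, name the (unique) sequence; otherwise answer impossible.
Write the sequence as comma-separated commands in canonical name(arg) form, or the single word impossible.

every 2-command combo misses the target.

impossible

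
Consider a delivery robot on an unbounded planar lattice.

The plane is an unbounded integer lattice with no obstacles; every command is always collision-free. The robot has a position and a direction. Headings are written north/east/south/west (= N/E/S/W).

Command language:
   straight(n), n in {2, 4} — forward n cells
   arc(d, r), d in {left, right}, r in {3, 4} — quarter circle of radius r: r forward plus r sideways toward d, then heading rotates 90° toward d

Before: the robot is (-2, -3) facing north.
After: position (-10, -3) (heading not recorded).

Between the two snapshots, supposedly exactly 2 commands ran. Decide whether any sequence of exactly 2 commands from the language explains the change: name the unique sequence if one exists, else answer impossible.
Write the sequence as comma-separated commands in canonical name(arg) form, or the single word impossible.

arc(left, 4), arc(left, 4)

start: (-2, -3) facing north
1. arc(left, 4) → (-6, 1) facing west
2. arc(left, 4) → (-10, -3) facing south
uniquely the one of 36 2-step routes that fits.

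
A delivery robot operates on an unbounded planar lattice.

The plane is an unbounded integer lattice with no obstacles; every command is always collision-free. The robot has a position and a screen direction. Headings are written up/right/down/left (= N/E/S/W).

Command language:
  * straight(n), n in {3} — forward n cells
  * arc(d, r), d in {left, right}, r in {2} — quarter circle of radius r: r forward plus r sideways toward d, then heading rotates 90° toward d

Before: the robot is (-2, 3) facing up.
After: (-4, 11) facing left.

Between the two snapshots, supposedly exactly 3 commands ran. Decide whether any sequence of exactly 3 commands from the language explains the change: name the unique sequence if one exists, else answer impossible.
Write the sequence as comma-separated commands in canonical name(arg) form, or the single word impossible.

straight(3), straight(3), arc(left, 2)

key: running arc(left, 2) before straight(3) would end elsewhere — order is forced
t0: (-2, 3) facing up
t=1 straight(3) ⇒ (-2, 6) facing up
t=2 straight(3) ⇒ (-2, 9) facing up
t=3 arc(left, 2) ⇒ (-4, 11) facing left
no rival 3-sequence matches.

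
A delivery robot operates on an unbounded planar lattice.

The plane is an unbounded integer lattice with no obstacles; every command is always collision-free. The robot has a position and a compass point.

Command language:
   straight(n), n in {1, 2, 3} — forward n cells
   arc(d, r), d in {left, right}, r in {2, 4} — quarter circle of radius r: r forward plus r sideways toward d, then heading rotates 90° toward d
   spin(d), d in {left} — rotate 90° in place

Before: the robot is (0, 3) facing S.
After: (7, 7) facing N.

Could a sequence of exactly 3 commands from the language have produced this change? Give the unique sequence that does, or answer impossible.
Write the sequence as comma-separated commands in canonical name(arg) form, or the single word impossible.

spin(left), straight(3), arc(left, 4)

key: order matters: swapping spin(left) and arc(left, 4) lands elsewhere
begin: (0, 3) facing S
[1] after spin(left): (0, 3) facing E
[2] after straight(3): (3, 3) facing E
[3] after arc(left, 4): (7, 7) facing N
no rival 3-sequence matches.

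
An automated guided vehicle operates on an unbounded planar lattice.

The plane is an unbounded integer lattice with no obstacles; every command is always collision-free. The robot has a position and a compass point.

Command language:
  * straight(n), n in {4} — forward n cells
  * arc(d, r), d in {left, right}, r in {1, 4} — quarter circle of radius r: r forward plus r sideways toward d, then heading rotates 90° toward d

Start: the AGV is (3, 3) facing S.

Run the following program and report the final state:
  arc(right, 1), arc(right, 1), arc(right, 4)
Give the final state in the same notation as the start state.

initial: (3, 3) facing S
[1] after arc(right, 1): (2, 2) facing W
[2] after arc(right, 1): (1, 3) facing N
[3] after arc(right, 4): (5, 7) facing E

(5, 7) facing E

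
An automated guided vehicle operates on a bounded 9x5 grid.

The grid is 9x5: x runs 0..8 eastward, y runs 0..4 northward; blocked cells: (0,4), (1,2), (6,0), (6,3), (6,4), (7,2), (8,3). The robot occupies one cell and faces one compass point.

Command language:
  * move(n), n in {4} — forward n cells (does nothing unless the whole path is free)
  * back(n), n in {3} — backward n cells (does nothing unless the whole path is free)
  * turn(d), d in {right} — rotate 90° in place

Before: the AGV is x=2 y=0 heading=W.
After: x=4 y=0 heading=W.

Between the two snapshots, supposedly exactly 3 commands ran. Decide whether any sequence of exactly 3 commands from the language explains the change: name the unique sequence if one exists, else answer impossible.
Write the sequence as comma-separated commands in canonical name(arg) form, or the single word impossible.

key: heading stays W — no command in the sequence turns
start: x=2 y=0 heading=W
[1] after back(3): x=5 y=0 heading=W
[2] after move(4): x=1 y=0 heading=W
[3] after back(3): x=4 y=0 heading=W
no rival 3-sequence matches.

back(3), move(4), back(3)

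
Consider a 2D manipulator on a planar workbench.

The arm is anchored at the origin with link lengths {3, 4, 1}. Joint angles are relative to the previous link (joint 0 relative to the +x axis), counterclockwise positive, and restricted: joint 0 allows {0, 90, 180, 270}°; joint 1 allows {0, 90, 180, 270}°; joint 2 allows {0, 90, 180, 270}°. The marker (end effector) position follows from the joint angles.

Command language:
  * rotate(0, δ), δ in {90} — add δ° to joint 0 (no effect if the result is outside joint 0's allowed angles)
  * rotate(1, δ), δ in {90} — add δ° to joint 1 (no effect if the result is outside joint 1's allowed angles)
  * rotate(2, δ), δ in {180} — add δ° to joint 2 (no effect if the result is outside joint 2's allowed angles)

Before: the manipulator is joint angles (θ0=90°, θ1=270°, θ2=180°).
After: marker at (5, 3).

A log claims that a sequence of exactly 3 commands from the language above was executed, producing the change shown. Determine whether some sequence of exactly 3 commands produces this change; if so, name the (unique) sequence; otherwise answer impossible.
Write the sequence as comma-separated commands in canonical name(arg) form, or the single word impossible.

rotate(2, 180), rotate(2, 180), rotate(2, 180)

begin: joint angles (θ0=90°, θ1=270°, θ2=180°)
step 1 (rotate(2, 180)): joint angles (θ0=90°, θ1=270°, θ2=0°)
step 2 (rotate(2, 180)): joint angles (θ0=90°, θ1=270°, θ2=180°)
step 3 (rotate(2, 180)): joint angles (θ0=90°, θ1=270°, θ2=0°)
no rival 3-sequence matches.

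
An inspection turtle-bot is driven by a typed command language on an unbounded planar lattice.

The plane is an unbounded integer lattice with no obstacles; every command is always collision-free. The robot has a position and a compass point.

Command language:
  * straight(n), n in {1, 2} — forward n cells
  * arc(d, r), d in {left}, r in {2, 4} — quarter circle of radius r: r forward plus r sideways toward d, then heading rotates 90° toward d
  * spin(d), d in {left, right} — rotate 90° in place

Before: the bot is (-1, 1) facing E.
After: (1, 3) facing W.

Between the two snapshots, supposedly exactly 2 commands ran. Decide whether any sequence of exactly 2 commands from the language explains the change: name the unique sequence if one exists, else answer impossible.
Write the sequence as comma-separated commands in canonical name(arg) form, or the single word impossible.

arc(left, 2), spin(left)

key: position moved to (1,3) AND the heading swung to W — translation plus rotation needed
initial: (-1, 1) facing E
1. arc(left, 2) → (1, 3) facing N
2. spin(left) → (1, 3) facing W
no other 2-command option fits: unique.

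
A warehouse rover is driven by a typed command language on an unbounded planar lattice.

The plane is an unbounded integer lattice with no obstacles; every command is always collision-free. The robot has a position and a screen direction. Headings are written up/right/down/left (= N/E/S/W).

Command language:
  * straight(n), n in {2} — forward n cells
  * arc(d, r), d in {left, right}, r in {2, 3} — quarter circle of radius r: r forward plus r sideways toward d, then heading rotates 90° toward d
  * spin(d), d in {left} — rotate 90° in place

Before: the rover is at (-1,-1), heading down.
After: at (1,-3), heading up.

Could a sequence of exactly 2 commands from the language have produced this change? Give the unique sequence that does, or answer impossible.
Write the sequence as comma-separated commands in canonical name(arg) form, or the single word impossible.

key: position moved to (1,-3) AND the heading swung to N — translation plus rotation needed
initial: at (-1,-1), heading down
1. arc(left, 2) → at (1,-3), heading right
2. spin(left) → at (1,-3), heading up
uniquely the one of 36 2-step routes that fits.

arc(left, 2), spin(left)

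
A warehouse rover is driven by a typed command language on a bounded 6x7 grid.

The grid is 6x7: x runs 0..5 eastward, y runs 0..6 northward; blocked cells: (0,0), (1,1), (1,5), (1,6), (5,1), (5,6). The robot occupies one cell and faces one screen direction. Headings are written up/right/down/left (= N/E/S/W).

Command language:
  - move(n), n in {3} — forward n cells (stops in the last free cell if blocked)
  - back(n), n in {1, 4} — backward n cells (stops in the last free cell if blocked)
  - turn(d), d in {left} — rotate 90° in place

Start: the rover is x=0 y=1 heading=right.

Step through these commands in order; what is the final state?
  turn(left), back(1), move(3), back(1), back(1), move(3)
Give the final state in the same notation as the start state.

begin: x=0 y=1 heading=right
step 1 (turn(left)): x=0 y=1 heading=up
step 2 (back(1)): x=0 y=1 heading=up
step 3 (move(3)): x=0 y=4 heading=up
step 4 (back(1)): x=0 y=3 heading=up
step 5 (back(1)): x=0 y=2 heading=up
step 6 (move(3)): x=0 y=5 heading=up

x=0 y=5 heading=up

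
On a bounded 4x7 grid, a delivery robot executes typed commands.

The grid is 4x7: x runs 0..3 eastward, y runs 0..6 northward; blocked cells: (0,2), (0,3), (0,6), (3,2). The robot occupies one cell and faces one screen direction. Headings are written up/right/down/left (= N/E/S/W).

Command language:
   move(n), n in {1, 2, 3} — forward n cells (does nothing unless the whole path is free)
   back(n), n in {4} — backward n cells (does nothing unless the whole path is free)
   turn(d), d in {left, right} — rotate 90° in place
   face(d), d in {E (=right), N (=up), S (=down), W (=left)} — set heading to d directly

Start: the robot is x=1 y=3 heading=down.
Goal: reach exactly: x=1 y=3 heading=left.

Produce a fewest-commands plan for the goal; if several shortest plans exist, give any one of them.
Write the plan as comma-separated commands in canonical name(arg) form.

begin: x=1 y=3 heading=down
1. turn(right) → x=1 y=3 heading=left
minimal: 1 command(s), checked below 1.

turn(right)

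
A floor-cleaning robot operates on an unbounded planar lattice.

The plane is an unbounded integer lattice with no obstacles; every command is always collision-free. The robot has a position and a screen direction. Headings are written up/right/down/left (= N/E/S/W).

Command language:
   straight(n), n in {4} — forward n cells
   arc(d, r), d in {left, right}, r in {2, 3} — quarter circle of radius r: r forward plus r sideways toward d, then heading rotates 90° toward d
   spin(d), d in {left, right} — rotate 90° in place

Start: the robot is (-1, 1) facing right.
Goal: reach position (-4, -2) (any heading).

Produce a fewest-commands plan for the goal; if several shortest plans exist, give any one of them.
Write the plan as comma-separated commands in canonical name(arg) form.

initial: (-1, 1) facing right
[1] after spin(right): (-1, 1) facing down
[2] after arc(right, 3): (-4, -2) facing left
nothing shorter than 2 reaches the goal.

spin(right), arc(right, 3)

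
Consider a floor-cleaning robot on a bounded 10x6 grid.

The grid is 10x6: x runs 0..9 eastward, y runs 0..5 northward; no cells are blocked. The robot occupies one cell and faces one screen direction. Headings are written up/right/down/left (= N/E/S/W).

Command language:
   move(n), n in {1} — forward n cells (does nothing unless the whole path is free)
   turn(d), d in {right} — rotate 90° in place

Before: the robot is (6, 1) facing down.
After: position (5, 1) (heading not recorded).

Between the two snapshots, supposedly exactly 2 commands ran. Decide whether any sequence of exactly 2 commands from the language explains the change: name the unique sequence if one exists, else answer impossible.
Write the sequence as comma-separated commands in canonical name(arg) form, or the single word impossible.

turn(right), move(1)

key: running move(1) before turn(right) would end elsewhere — order is forced
begin: (6, 1) facing down
t=1 turn(right) ⇒ (6, 1) facing left
t=2 move(1) ⇒ (5, 1) facing left
uniquely the one of 4 2-step routes that fits.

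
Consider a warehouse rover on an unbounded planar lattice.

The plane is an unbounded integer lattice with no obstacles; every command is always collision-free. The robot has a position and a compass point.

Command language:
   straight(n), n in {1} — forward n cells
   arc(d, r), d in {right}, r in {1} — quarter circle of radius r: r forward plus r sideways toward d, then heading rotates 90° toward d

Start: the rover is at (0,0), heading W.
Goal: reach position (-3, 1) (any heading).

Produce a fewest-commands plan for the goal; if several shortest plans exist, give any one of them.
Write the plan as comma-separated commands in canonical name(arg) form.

t0: at (0,0), heading W
1. straight(1) → at (-1,0), heading W
2. straight(1) → at (-2,0), heading W
3. arc(right, 1) → at (-3,1), heading N
no 2-step plan works, so 3 is optimal.

straight(1), straight(1), arc(right, 1)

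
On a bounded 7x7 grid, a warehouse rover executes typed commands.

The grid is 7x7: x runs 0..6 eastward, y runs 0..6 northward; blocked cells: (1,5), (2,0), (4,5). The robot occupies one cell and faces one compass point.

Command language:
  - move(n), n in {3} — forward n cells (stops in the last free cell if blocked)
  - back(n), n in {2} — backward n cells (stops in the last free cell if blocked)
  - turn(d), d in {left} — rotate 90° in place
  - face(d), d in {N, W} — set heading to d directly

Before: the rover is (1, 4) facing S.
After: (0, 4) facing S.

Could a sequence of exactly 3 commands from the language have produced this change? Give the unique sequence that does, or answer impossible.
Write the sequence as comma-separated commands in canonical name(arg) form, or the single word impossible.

key: move(3) runs into the grid edge before its full distance
t0: (1, 4) facing S
step 1 (face(W)): (1, 4) facing W
step 2 (move(3)): (0, 4) facing W
step 3 (turn(left)): (0, 4) facing S
uniquely the one of 125 3-step routes that fits.

face(W), move(3), turn(left)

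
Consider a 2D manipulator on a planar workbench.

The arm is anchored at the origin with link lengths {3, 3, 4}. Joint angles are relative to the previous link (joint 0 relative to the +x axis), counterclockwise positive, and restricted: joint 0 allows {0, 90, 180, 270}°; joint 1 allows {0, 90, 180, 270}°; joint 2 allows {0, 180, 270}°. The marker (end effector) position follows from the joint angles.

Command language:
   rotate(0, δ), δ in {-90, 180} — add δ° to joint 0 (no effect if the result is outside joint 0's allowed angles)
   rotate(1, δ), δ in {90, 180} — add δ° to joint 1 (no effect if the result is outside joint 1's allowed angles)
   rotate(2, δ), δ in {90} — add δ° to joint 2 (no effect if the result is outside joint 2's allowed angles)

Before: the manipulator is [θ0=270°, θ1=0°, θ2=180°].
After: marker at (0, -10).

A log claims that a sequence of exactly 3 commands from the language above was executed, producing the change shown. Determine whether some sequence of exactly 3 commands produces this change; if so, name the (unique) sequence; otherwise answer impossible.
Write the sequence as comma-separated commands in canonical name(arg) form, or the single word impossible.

rotate(2, 90), rotate(2, 90), rotate(2, 90)

initial: [θ0=270°, θ1=0°, θ2=180°]
[1] after rotate(2, 90): [θ0=270°, θ1=0°, θ2=270°]
[2] after rotate(2, 90): [θ0=270°, θ1=0°, θ2=0°]
[3] after rotate(2, 90): [θ0=270°, θ1=0°, θ2=0°]
uniquely the one of 125 3-step routes that fits.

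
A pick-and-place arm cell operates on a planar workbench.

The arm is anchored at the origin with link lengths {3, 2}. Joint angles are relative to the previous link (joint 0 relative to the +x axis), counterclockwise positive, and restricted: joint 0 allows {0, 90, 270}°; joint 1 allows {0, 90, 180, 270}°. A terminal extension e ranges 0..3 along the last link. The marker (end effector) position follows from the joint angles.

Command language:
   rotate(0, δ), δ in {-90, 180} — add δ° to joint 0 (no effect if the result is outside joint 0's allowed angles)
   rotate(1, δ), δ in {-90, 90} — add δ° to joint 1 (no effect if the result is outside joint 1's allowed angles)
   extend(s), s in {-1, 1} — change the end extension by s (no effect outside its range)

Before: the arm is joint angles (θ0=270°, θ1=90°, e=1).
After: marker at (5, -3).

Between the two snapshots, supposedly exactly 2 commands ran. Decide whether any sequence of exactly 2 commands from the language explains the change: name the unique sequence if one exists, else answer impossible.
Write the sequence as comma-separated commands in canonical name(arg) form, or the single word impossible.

extend(1), extend(1)

begin: joint angles (θ0=270°, θ1=90°, e=1)
1. extend(1) → joint angles (θ0=270°, θ1=90°, e=2)
2. extend(1) → joint angles (θ0=270°, θ1=90°, e=3)
no other 2-command option fits: unique.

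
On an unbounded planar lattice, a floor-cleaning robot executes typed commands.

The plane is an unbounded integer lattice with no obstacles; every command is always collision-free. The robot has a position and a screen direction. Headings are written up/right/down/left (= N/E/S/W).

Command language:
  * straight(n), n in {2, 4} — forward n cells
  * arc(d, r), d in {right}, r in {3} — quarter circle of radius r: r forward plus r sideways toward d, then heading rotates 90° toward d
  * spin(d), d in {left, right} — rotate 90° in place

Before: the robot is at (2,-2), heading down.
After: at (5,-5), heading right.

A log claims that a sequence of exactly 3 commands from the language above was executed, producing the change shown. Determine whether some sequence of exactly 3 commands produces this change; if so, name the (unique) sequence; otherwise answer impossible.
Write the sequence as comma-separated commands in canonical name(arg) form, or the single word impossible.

spin(left), arc(right, 3), spin(left)

key: position moved to (5,-5) AND the heading swung to E — translation plus rotation needed
begin: at (2,-2), heading down
t=1 spin(left) ⇒ at (2,-2), heading right
t=2 arc(right, 3) ⇒ at (5,-5), heading down
t=3 spin(left) ⇒ at (5,-5), heading right
uniquely the one of 125 3-step routes that fits.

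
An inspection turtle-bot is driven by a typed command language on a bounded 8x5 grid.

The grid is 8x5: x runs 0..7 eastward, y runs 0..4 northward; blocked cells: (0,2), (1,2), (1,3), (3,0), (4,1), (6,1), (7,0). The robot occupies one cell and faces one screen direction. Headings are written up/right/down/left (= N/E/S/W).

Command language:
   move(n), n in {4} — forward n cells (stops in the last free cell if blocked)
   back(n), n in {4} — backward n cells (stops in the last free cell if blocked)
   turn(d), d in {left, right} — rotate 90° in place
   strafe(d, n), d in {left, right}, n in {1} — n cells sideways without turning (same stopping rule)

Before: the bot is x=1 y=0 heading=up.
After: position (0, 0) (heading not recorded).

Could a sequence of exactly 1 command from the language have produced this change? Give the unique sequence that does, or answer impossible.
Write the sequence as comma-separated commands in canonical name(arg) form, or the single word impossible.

t0: x=1 y=0 heading=up
1. strafe(left, 1) → x=0 y=0 heading=up
no other 1-command option fits: unique.

strafe(left, 1)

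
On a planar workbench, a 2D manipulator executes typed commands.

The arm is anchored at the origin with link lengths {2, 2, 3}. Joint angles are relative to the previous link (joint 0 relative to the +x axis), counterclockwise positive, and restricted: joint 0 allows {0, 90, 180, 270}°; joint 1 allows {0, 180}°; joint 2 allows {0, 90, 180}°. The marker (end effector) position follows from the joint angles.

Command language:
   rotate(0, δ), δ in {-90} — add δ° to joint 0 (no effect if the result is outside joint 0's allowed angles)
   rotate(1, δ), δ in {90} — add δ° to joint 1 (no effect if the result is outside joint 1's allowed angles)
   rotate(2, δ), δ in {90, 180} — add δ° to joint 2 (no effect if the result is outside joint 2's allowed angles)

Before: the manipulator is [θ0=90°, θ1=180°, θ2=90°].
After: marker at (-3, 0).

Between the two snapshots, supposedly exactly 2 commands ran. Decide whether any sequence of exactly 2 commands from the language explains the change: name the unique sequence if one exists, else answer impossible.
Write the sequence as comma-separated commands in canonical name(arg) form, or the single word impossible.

begin: [θ0=90°, θ1=180°, θ2=90°]
[1] after rotate(0, -90): [θ0=0°, θ1=180°, θ2=90°]
[2] after rotate(0, -90): [θ0=270°, θ1=180°, θ2=90°]
no rival 2-sequence matches.

rotate(0, -90), rotate(0, -90)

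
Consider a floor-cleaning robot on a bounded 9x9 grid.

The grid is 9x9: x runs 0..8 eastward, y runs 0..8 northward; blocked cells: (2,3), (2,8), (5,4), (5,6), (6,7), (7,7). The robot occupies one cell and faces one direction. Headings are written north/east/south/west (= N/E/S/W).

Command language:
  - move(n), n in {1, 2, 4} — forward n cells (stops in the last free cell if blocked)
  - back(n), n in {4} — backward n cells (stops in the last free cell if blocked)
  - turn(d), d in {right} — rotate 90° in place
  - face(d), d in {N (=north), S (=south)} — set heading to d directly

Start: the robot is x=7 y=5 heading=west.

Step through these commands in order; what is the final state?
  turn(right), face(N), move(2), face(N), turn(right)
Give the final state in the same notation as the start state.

x=7 y=6 heading=east

begin: x=7 y=5 heading=west
t=1 turn(right) ⇒ x=7 y=5 heading=north
t=2 face(N) ⇒ x=7 y=5 heading=north
t=3 move(2) ⇒ x=7 y=6 heading=north
t=4 face(N) ⇒ x=7 y=6 heading=north
t=5 turn(right) ⇒ x=7 y=6 heading=east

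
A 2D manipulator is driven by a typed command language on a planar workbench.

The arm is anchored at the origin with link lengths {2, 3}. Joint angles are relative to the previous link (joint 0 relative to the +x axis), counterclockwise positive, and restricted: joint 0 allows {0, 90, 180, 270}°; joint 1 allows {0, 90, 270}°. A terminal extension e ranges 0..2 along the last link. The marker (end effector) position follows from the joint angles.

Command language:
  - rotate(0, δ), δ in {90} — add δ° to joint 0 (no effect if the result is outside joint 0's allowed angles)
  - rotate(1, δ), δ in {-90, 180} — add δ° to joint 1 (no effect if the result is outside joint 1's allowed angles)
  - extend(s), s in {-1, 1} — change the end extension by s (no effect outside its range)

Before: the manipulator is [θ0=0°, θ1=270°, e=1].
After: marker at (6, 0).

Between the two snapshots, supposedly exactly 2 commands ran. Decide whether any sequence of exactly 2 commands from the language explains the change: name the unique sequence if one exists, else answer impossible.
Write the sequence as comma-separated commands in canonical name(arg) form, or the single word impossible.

key: running rotate(1, -90) before rotate(1, 180) would end elsewhere — order is forced
start: [θ0=0°, θ1=270°, e=1]
[1] after rotate(1, 180): [θ0=0°, θ1=90°, e=1]
[2] after rotate(1, -90): [θ0=0°, θ1=0°, e=1]
all 25 alternatives checked — unique.

rotate(1, 180), rotate(1, -90)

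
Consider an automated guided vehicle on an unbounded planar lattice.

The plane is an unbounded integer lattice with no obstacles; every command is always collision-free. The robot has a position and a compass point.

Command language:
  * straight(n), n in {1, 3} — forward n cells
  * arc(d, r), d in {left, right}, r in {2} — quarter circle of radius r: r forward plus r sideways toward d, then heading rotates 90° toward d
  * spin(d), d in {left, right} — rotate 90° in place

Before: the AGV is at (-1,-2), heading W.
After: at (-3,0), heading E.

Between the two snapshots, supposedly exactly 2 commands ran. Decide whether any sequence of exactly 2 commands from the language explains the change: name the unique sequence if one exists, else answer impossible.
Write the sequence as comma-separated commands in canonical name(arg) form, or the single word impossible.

arc(right, 2), spin(right)

key: running spin(right) before arc(right, 2) would end elsewhere — order is forced
t0: at (-1,-2), heading W
step 1 (arc(right, 2)): at (-3,0), heading N
step 2 (spin(right)): at (-3,0), heading E
no rival 2-sequence matches.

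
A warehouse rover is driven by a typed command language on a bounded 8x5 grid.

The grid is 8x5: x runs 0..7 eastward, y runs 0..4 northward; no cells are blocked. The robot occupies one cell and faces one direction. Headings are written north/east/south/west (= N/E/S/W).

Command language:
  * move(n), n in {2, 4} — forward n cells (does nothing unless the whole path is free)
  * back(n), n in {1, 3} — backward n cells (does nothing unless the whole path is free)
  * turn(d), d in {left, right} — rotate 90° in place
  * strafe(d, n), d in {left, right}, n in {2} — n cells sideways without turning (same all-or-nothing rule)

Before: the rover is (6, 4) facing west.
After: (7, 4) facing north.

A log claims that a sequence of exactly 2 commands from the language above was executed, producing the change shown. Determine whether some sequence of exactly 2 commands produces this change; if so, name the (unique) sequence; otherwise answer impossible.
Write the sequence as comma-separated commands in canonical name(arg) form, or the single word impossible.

back(1), turn(right)

key: cell and facing (now N) both changed — the 2 commands mix motion and turning
begin: (6, 4) facing west
1. back(1) → (7, 4) facing west
2. turn(right) → (7, 4) facing north
uniquely the one of 64 2-step routes that fits.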